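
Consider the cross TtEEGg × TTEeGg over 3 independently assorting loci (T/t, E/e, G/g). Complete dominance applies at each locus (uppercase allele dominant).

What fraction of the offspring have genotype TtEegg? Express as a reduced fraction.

P(TtEegg) = 1/16

TtEEGg gametes: TEG×2, TEg×2, tEG×2, tEg×2
TTEeGg gametes: TEG×2, TEg×2, TeG×2, Teg×2
TtEEGg×TTEeGg grid (8·8=64): TTEEGG=4 TTEEGg=8 TTEEgg=4 TTEeGG=4 TTEeGg=8 TTEegg=4 TtEEGG=4 TtEEGg=8 TtEEgg=4 TtEeGG=4 TtEeGg=8 TtEegg=4
TtEegg hits 4/64; gcd=4; 4÷4/64÷4 = 1/16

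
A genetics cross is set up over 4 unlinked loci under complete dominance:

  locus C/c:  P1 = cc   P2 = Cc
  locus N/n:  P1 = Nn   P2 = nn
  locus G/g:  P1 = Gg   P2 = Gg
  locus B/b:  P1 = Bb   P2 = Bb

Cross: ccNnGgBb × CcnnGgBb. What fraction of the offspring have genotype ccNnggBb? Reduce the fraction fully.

P(ccNnggBb) = 1/32

ccNnGgBb gametes: cNGB×2, cNGb×2, cNgB×2, cNgb×2, cnGB×2, cnGb×2, cngB×2, cngb×2
CcnnGgBb gametes: CnGB×2, CnGb×2, CngB×2, Cngb×2, cnGB×2, cnGb×2, cngB×2, cngb×2
ccNnGgBb×CcnnGgBb grid (16·16=256): CcNnGGBB=4 CcNnGGBb=8 CcNnGGbb=4 CcNnGgBB=8 CcNnGgBb=16 CcNnGgbb=8 CcNnggBB=4 CcNnggBb=8 CcNnggbb=4 CcnnGGBB=4 CcnnGGBb=8 CcnnGGbb=4 CcnnGgBB=8 CcnnGgBb=16 CcnnGgbb=8 CcnnggBB=4 CcnnggBb=8 Ccnnggbb=4 ccNnGGBB=4 ccNnGGBb=8 ccNnGGbb=4 ccNnGgBB=8 ccNnGgBb=16 ccNnGgbb=8 ccNnggBB=4 ccNnggBb=8 ccNnggbb=4 ccnnGGBB=4 ccnnGGBb=8 ccnnGGbb=4 ccnnGgBB=8 ccnnGgBb=16 ccnnGgbb=8 ccnnggBB=4 ccnnggBb=8 ccnnggbb=4
ccNnggBb hits 8/256; gcd=8; 8÷8/256÷8 = 1/32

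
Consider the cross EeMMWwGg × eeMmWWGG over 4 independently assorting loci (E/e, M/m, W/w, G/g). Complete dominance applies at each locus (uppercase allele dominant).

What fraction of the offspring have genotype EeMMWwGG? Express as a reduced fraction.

P(EeMMWwGG) = 1/16

EeMMWwGg gametes: EMWG×2, EMWg×2, EMwG×2, EMwg×2, eMWG×2, eMWg×2, eMwG×2, eMwg×2
eeMmWWGG gametes: eMWG×8, emWG×8
EeMMWwGg×eeMmWWGG grid (16·16=256): EeMMWWGG=16 EeMMWWGg=16 EeMMWwGG=16 EeMMWwGg=16 EeMmWWGG=16 EeMmWWGg=16 EeMmWwGG=16 EeMmWwGg=16 eeMMWWGG=16 eeMMWWGg=16 eeMMWwGG=16 eeMMWwGg=16 eeMmWWGG=16 eeMmWWGg=16 eeMmWwGG=16 eeMmWwGg=16
EeMMWwGG hits 16/256; gcd=16; 16÷16/256÷16 = 1/16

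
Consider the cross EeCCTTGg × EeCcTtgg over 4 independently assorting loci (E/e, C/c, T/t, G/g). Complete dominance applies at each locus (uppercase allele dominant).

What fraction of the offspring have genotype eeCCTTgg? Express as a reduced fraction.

EeCCTTGg gametes: ECTG×4, ECTg×4, eCTG×4, eCTg×4
EeCcTtgg gametes: ECTg×2, ECtg×2, EcTg×2, Ectg×2, eCTg×2, eCtg×2, ecTg×2, ectg×2
EeCCTTGg×EeCcTtgg grid (16·16=256): EECCTTGg=8 EECCTTgg=8 EECCTtGg=8 EECCTtgg=8 EECcTTGg=8 EECcTTgg=8 EECcTtGg=8 EECcTtgg=8 EeCCTTGg=16 EeCCTTgg=16 EeCCTtGg=16 EeCCTtgg=16 EeCcTTGg=16 EeCcTTgg=16 EeCcTtGg=16 EeCcTtgg=16 eeCCTTGg=8 eeCCTTgg=8 eeCCTtGg=8 eeCCTtgg=8 eeCcTTGg=8 eeCcTTgg=8 eeCcTtGg=8 eeCcTtgg=8
eeCCTTgg hits 8/256; gcd=8; 8÷8/256÷8 = 1/32

P(eeCCTTgg) = 1/32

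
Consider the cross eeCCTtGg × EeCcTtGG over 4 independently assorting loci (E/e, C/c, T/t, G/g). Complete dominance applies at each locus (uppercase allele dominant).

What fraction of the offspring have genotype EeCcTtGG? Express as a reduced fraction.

P(EeCcTtGG) = 1/16

eeCCTtGg gametes: eCTG×4, eCTg×4, eCtG×4, eCtg×4
EeCcTtGG gametes: ECTG×2, ECtG×2, EcTG×2, EctG×2, eCTG×2, eCtG×2, ecTG×2, ectG×2
eeCCTtGg×EeCcTtGG grid (16·16=256): EeCCTTGG=8 EeCCTTGg=8 EeCCTtGG=16 EeCCTtGg=16 EeCCttGG=8 EeCCttGg=8 EeCcTTGG=8 EeCcTTGg=8 EeCcTtGG=16 EeCcTtGg=16 EeCcttGG=8 EeCcttGg=8 eeCCTTGG=8 eeCCTTGg=8 eeCCTtGG=16 eeCCTtGg=16 eeCCttGG=8 eeCCttGg=8 eeCcTTGG=8 eeCcTTGg=8 eeCcTtGG=16 eeCcTtGg=16 eeCcttGG=8 eeCcttGg=8
EeCcTtGG hits 16/256; gcd=16; 16÷16/256÷16 = 1/16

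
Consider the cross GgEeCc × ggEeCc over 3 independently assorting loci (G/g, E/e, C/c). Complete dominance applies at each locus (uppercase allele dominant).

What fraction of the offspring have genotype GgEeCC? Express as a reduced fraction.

P(GgEeCC) = 1/16

GgEeCc gametes: GEC×1, GEc×1, GeC×1, Gec×1, gEC×1, gEc×1, geC×1, gec×1
ggEeCc gametes: gEC×2, gEc×2, geC×2, gec×2
GgEeCc×ggEeCc grid (8·8=64): GgEECC=2 GgEECc=4 GgEEcc=2 GgEeCC=4 GgEeCc=8 GgEecc=4 GgeeCC=2 GgeeCc=4 Ggeecc=2 ggEECC=2 ggEECc=4 ggEEcc=2 ggEeCC=4 ggEeCc=8 ggEecc=4 ggeeCC=2 ggeeCc=4 ggeecc=2
GgEeCC hits 4/64; gcd=4; 4÷4/64÷4 = 1/16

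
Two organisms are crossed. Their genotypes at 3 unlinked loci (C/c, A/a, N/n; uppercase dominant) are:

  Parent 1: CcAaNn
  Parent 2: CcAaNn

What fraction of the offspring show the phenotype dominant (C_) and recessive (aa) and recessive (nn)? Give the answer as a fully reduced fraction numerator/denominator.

CcAaNn gametes: CAN×1, CAn×1, CaN×1, Can×1, cAN×1, cAn×1, caN×1, can×1
CcAaNn gametes: CAN×1, CAn×1, CaN×1, Can×1, cAN×1, cAn×1, caN×1, can×1
CcAaNn×CcAaNn grid (8·8=64): CCAANN=1 CCAANn=2 CCAAnn=1 CCAaNN=2 CCAaNn=4 CCAann=2 CCaaNN=1 CCaaNn=2 CCaann=1 CcAANN=2 CcAANn=4 CcAAnn=2 CcAaNN=4 CcAaNn=8 CcAann=4 CcaaNN=2 CcaaNn=4 Ccaann=2 ccAANN=1 ccAANn=2 ccAAnn=1 ccAaNN=2 ccAaNn=4 ccAann=2 ccaaNN=1 ccaaNn=2 ccaann=1
C_ aa nn hits 3/64; gcd=1; 3÷1/64÷1 = 3/64

P(C_ aa nn) = 3/64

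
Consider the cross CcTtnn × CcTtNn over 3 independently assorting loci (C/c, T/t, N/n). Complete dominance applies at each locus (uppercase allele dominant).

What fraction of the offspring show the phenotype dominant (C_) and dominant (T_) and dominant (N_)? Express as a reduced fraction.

CcTtnn gametes: CTn×2, Ctn×2, cTn×2, ctn×2
CcTtNn gametes: CTN×1, CTn×1, CtN×1, Ctn×1, cTN×1, cTn×1, ctN×1, ctn×1
CcTtnn×CcTtNn grid (8·8=64): CCTTNn=2 CCTTnn=2 CCTtNn=4 CCTtnn=4 CCttNn=2 CCttnn=2 CcTTNn=4 CcTTnn=4 CcTtNn=8 CcTtnn=8 CcttNn=4 Ccttnn=4 ccTTNn=2 ccTTnn=2 ccTtNn=4 ccTtnn=4 ccttNn=2 ccttnn=2
C_ T_ N_ hits 18/64; gcd=2; 18÷2/64÷2 = 9/32

P(C_ T_ N_) = 9/32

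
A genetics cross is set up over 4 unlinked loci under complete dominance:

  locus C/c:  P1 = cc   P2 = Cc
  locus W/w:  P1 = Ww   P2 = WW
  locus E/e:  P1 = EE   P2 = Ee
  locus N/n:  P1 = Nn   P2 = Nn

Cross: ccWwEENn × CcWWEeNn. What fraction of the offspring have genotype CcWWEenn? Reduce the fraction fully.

ccWwEENn gametes: cWEN×4, cWEn×4, cwEN×4, cwEn×4
CcWWEeNn gametes: CWEN×2, CWEn×2, CWeN×2, CWen×2, cWEN×2, cWEn×2, cWeN×2, cWen×2
ccWwEENn×CcWWEeNn grid (16·16=256): CcWWEENN=8 CcWWEENn=16 CcWWEEnn=8 CcWWEeNN=8 CcWWEeNn=16 CcWWEenn=8 CcWwEENN=8 CcWwEENn=16 CcWwEEnn=8 CcWwEeNN=8 CcWwEeNn=16 CcWwEenn=8 ccWWEENN=8 ccWWEENn=16 ccWWEEnn=8 ccWWEeNN=8 ccWWEeNn=16 ccWWEenn=8 ccWwEENN=8 ccWwEENn=16 ccWwEEnn=8 ccWwEeNN=8 ccWwEeNn=16 ccWwEenn=8
CcWWEenn hits 8/256; gcd=8; 8÷8/256÷8 = 1/32

P(CcWWEenn) = 1/32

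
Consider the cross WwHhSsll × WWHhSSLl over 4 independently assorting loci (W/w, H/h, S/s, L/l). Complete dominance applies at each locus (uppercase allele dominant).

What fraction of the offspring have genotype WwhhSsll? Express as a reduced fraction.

P(WwhhSsll) = 1/32

WwHhSsll gametes: WHSl×2, WHsl×2, WhSl×2, Whsl×2, wHSl×2, wHsl×2, whSl×2, whsl×2
WWHhSSLl gametes: WHSL×4, WHSl×4, WhSL×4, WhSl×4
WwHhSsll×WWHhSSLl grid (16·16=256): WWHHSSLl=8 WWHHSSll=8 WWHHSsLl=8 WWHHSsll=8 WWHhSSLl=16 WWHhSSll=16 WWHhSsLl=16 WWHhSsll=16 WWhhSSLl=8 WWhhSSll=8 WWhhSsLl=8 WWhhSsll=8 WwHHSSLl=8 WwHHSSll=8 WwHHSsLl=8 WwHHSsll=8 WwHhSSLl=16 WwHhSSll=16 WwHhSsLl=16 WwHhSsll=16 WwhhSSLl=8 WwhhSSll=8 WwhhSsLl=8 WwhhSsll=8
WwhhSsll hits 8/256; gcd=8; 8÷8/256÷8 = 1/32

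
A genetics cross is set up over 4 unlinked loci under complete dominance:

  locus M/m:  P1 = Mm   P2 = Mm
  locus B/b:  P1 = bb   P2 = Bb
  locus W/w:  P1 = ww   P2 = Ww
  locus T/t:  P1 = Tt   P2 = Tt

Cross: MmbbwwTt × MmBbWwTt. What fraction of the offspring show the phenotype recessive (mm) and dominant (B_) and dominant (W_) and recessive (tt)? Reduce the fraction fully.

MmbbwwTt gametes: MbwT×4, Mbwt×4, mbwT×4, mbwt×4
MmBbWwTt gametes: MBWT×1, MBWt×1, MBwT×1, MBwt×1, MbWT×1, MbWt×1, MbwT×1, Mbwt×1, mBWT×1, mBWt×1, mBwT×1, mBwt×1, mbWT×1, mbWt×1, mbwT×1, mbwt×1
MmbbwwTt×MmBbWwTt grid (16·16=256): MMBbWwTT=4 MMBbWwTt=8 MMBbWwtt=4 MMBbwwTT=4 MMBbwwTt=8 MMBbwwtt=4 MMbbWwTT=4 MMbbWwTt=8 MMbbWwtt=4 MMbbwwTT=4 MMbbwwTt=8 MMbbwwtt=4 MmBbWwTT=8 MmBbWwTt=16 MmBbWwtt=8 MmBbwwTT=8 MmBbwwTt=16 MmBbwwtt=8 MmbbWwTT=8 MmbbWwTt=16 MmbbWwtt=8 MmbbwwTT=8 MmbbwwTt=16 Mmbbwwtt=8 mmBbWwTT=4 mmBbWwTt=8 mmBbWwtt=4 mmBbwwTT=4 mmBbwwTt=8 mmBbwwtt=4 mmbbWwTT=4 mmbbWwTt=8 mmbbWwtt=4 mmbbwwTT=4 mmbbwwTt=8 mmbbwwtt=4
mm B_ W_ tt hits 4/256; gcd=4; 4÷4/256÷4 = 1/64

P(mm B_ W_ tt) = 1/64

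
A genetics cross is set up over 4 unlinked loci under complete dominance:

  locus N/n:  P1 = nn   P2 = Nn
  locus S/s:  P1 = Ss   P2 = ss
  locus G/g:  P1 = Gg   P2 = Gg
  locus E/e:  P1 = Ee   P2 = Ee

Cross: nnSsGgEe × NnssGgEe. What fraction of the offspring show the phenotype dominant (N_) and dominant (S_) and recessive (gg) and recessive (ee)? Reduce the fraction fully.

P(N_ S_ gg ee) = 1/64

nnSsGgEe gametes: nSGE×2, nSGe×2, nSgE×2, nSge×2, nsGE×2, nsGe×2, nsgE×2, nsge×2
NnssGgEe gametes: NsGE×2, NsGe×2, NsgE×2, Nsge×2, nsGE×2, nsGe×2, nsgE×2, nsge×2
nnSsGgEe×NnssGgEe grid (16·16=256): NnSsGGEE=4 NnSsGGEe=8 NnSsGGee=4 NnSsGgEE=8 NnSsGgEe=16 NnSsGgee=8 NnSsggEE=4 NnSsggEe=8 NnSsggee=4 NnssGGEE=4 NnssGGEe=8 NnssGGee=4 NnssGgEE=8 NnssGgEe=16 NnssGgee=8 NnssggEE=4 NnssggEe=8 Nnssggee=4 nnSsGGEE=4 nnSsGGEe=8 nnSsGGee=4 nnSsGgEE=8 nnSsGgEe=16 nnSsGgee=8 nnSsggEE=4 nnSsggEe=8 nnSsggee=4 nnssGGEE=4 nnssGGEe=8 nnssGGee=4 nnssGgEE=8 nnssGgEe=16 nnssGgee=8 nnssggEE=4 nnssggEe=8 nnssggee=4
N_ S_ gg ee hits 4/256; gcd=4; 4÷4/256÷4 = 1/64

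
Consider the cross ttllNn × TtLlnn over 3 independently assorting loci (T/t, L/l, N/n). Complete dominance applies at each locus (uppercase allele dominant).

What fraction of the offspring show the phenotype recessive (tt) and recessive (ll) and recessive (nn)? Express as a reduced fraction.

P(tt ll nn) = 1/8

ttllNn gametes: tlN×4, tln×4
TtLlnn gametes: TLn×2, Tln×2, tLn×2, tln×2
ttllNn×TtLlnn grid (8·8=64): TtLlNn=8 TtLlnn=8 TtllNn=8 Ttllnn=8 ttLlNn=8 ttLlnn=8 ttllNn=8 ttllnn=8
tt ll nn hits 8/64; gcd=8; 8÷8/64÷8 = 1/8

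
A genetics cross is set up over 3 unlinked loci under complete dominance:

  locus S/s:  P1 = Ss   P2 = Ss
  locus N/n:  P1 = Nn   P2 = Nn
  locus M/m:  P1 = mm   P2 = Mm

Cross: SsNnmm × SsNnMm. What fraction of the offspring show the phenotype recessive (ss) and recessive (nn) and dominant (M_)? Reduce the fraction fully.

SsNnmm gametes: SNm×2, Snm×2, sNm×2, snm×2
SsNnMm gametes: SNM×1, SNm×1, SnM×1, Snm×1, sNM×1, sNm×1, snM×1, snm×1
SsNnmm×SsNnMm grid (8·8=64): SSNNMm=2 SSNNmm=2 SSNnMm=4 SSNnmm=4 SSnnMm=2 SSnnmm=2 SsNNMm=4 SsNNmm=4 SsNnMm=8 SsNnmm=8 SsnnMm=4 Ssnnmm=4 ssNNMm=2 ssNNmm=2 ssNnMm=4 ssNnmm=4 ssnnMm=2 ssnnmm=2
ss nn M_ hits 2/64; gcd=2; 2÷2/64÷2 = 1/32

P(ss nn M_) = 1/32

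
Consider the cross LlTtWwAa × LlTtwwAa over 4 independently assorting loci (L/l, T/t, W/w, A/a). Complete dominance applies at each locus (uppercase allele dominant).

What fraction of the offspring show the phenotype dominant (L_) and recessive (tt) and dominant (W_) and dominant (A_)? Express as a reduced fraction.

P(L_ tt W_ A_) = 9/128

LlTtWwAa gametes: LTWA×1, LTWa×1, LTwA×1, LTwa×1, LtWA×1, LtWa×1, LtwA×1, Ltwa×1, lTWA×1, lTWa×1, lTwA×1, lTwa×1, ltWA×1, ltWa×1, ltwA×1, ltwa×1
LlTtwwAa gametes: LTwA×2, LTwa×2, LtwA×2, Ltwa×2, lTwA×2, lTwa×2, ltwA×2, ltwa×2
LlTtWwAa×LlTtwwAa grid (16·16=256): LLTTWwAA=2 LLTTWwAa=4 LLTTWwaa=2 LLTTwwAA=2 LLTTwwAa=4 LLTTwwaa=2 LLTtWwAA=4 LLTtWwAa=8 LLTtWwaa=4 LLTtwwAA=4 LLTtwwAa=8 LLTtwwaa=4 LLttWwAA=2 LLttWwAa=4 LLttWwaa=2 LLttwwAA=2 LLttwwAa=4 LLttwwaa=2 LlTTWwAA=4 LlTTWwAa=8 LlTTWwaa=4 LlTTwwAA=4 LlTTwwAa=8 LlTTwwaa=4 LlTtWwAA=8 LlTtWwAa=16 LlTtWwaa=8 LlTtwwAA=8 LlTtwwAa=16 LlTtwwaa=8 LlttWwAA=4 LlttWwAa=8 LlttWwaa=4 LlttwwAA=4 LlttwwAa=8 Llttwwaa=4 llTTWwAA=2 llTTWwAa=4 llTTWwaa=2 llTTwwAA=2 llTTwwAa=4 llTTwwaa=2 llTtWwAA=4 llTtWwAa=8 llTtWwaa=4 llTtwwAA=4 llTtwwAa=8 llTtwwaa=4 llttWwAA=2 llttWwAa=4 llttWwaa=2 llttwwAA=2 llttwwAa=4 llttwwaa=2
L_ tt W_ A_ hits 18/256; gcd=2; 18÷2/256÷2 = 9/128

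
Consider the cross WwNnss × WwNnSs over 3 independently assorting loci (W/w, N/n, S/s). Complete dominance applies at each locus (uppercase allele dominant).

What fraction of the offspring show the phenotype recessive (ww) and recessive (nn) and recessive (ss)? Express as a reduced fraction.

P(ww nn ss) = 1/32

WwNnss gametes: WNs×2, Wns×2, wNs×2, wns×2
WwNnSs gametes: WNS×1, WNs×1, WnS×1, Wns×1, wNS×1, wNs×1, wnS×1, wns×1
WwNnss×WwNnSs grid (8·8=64): WWNNSs=2 WWNNss=2 WWNnSs=4 WWNnss=4 WWnnSs=2 WWnnss=2 WwNNSs=4 WwNNss=4 WwNnSs=8 WwNnss=8 WwnnSs=4 Wwnnss=4 wwNNSs=2 wwNNss=2 wwNnSs=4 wwNnss=4 wwnnSs=2 wwnnss=2
ww nn ss hits 2/64; gcd=2; 2÷2/64÷2 = 1/32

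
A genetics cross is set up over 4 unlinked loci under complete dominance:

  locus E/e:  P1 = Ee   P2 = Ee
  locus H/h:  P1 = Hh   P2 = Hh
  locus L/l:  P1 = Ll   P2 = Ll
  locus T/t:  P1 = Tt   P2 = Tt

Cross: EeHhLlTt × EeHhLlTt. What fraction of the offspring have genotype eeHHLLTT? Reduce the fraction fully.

P(eeHHLLTT) = 1/256

EeHhLlTt gametes: EHLT×1, EHLt×1, EHlT×1, EHlt×1, EhLT×1, EhLt×1, EhlT×1, Ehlt×1, eHLT×1, eHLt×1, eHlT×1, eHlt×1, ehLT×1, ehLt×1, ehlT×1, ehlt×1
EeHhLlTt gametes: EHLT×1, EHLt×1, EHlT×1, EHlt×1, EhLT×1, EhLt×1, EhlT×1, Ehlt×1, eHLT×1, eHLt×1, eHlT×1, eHlt×1, ehLT×1, ehLt×1, ehlT×1, ehlt×1
EeHhLlTt×EeHhLlTt grid (16·16=256): EEHHLLTT=1 EEHHLLTt=2 EEHHLLtt=1 EEHHLlTT=2 EEHHLlTt=4 EEHHLltt=2 EEHHllTT=1 EEHHllTt=2 EEHHlltt=1 EEHhLLTT=2 EEHhLLTt=4 EEHhLLtt=2 EEHhLlTT=4 EEHhLlTt=8 EEHhLltt=4 EEHhllTT=2 EEHhllTt=4 EEHhlltt=2 EEhhLLTT=1 EEhhLLTt=2 EEhhLLtt=1 EEhhLlTT=2 EEhhLlTt=4 EEhhLltt=2 EEhhllTT=1 EEhhllTt=2 EEhhlltt=1 EeHHLLTT=2 EeHHLLTt=4 EeHHLLtt=2 EeHHLlTT=4 EeHHLlTt=8 EeHHLltt=4 EeHHllTT=2 EeHHllTt=4 EeHHlltt=2 EeHhLLTT=4 EeHhLLTt=8 EeHhLLtt=4 EeHhLlTT=8 EeHhLlTt=16 EeHhLltt=8 EeHhllTT=4 EeHhllTt=8 EeHhlltt=4 EehhLLTT=2 EehhLLTt=4 EehhLLtt=2 EehhLlTT=4 EehhLlTt=8 EehhLltt=4 EehhllTT=2 EehhllTt=4 Eehhlltt=2 eeHHLLTT=1 eeHHLLTt=2 eeHHLLtt=1 eeHHLlTT=2 eeHHLlTt=4 eeHHLltt=2 eeHHllTT=1 eeHHllTt=2 eeHHlltt=1 eeHhLLTT=2 eeHhLLTt=4 eeHhLLtt=2 eeHhLlTT=4 eeHhLlTt=8 eeHhLltt=4 eeHhllTT=2 eeHhllTt=4 eeHhlltt=2 eehhLLTT=1 eehhLLTt=2 eehhLLtt=1 eehhLlTT=2 eehhLlTt=4 eehhLltt=2 eehhllTT=1 eehhllTt=2 eehhlltt=1
eeHHLLTT hits 1/256; gcd=1; 1÷1/256÷1 = 1/256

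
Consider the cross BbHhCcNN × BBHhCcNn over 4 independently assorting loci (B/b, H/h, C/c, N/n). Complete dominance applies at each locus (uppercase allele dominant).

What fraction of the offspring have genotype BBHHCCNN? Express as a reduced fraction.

P(BBHHCCNN) = 1/64

BbHhCcNN gametes: BHCN×2, BHcN×2, BhCN×2, BhcN×2, bHCN×2, bHcN×2, bhCN×2, bhcN×2
BBHhCcNn gametes: BHCN×2, BHCn×2, BHcN×2, BHcn×2, BhCN×2, BhCn×2, BhcN×2, Bhcn×2
BbHhCcNN×BBHhCcNn grid (16·16=256): BBHHCCNN=4 BBHHCCNn=4 BBHHCcNN=8 BBHHCcNn=8 BBHHccNN=4 BBHHccNn=4 BBHhCCNN=8 BBHhCCNn=8 BBHhCcNN=16 BBHhCcNn=16 BBHhccNN=8 BBHhccNn=8 BBhhCCNN=4 BBhhCCNn=4 BBhhCcNN=8 BBhhCcNn=8 BBhhccNN=4 BBhhccNn=4 BbHHCCNN=4 BbHHCCNn=4 BbHHCcNN=8 BbHHCcNn=8 BbHHccNN=4 BbHHccNn=4 BbHhCCNN=8 BbHhCCNn=8 BbHhCcNN=16 BbHhCcNn=16 BbHhccNN=8 BbHhccNn=8 BbhhCCNN=4 BbhhCCNn=4 BbhhCcNN=8 BbhhCcNn=8 BbhhccNN=4 BbhhccNn=4
BBHHCCNN hits 4/256; gcd=4; 4÷4/256÷4 = 1/64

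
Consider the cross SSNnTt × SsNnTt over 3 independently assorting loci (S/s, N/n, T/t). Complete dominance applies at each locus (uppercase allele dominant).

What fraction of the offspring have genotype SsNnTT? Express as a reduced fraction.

P(SsNnTT) = 1/16

SSNnTt gametes: SNT×2, SNt×2, SnT×2, Snt×2
SsNnTt gametes: SNT×1, SNt×1, SnT×1, Snt×1, sNT×1, sNt×1, snT×1, snt×1
SSNnTt×SsNnTt grid (8·8=64): SSNNTT=2 SSNNTt=4 SSNNtt=2 SSNnTT=4 SSNnTt=8 SSNntt=4 SSnnTT=2 SSnnTt=4 SSnntt=2 SsNNTT=2 SsNNTt=4 SsNNtt=2 SsNnTT=4 SsNnTt=8 SsNntt=4 SsnnTT=2 SsnnTt=4 Ssnntt=2
SsNnTT hits 4/64; gcd=4; 4÷4/64÷4 = 1/16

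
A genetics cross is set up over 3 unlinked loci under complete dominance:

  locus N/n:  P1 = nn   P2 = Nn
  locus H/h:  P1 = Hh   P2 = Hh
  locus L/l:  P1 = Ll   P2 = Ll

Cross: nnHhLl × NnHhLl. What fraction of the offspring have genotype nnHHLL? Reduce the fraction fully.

P(nnHHLL) = 1/32

nnHhLl gametes: nHL×2, nHl×2, nhL×2, nhl×2
NnHhLl gametes: NHL×1, NHl×1, NhL×1, Nhl×1, nHL×1, nHl×1, nhL×1, nhl×1
nnHhLl×NnHhLl grid (8·8=64): NnHHLL=2 NnHHLl=4 NnHHll=2 NnHhLL=4 NnHhLl=8 NnHhll=4 NnhhLL=2 NnhhLl=4 Nnhhll=2 nnHHLL=2 nnHHLl=4 nnHHll=2 nnHhLL=4 nnHhLl=8 nnHhll=4 nnhhLL=2 nnhhLl=4 nnhhll=2
nnHHLL hits 2/64; gcd=2; 2÷2/64÷2 = 1/32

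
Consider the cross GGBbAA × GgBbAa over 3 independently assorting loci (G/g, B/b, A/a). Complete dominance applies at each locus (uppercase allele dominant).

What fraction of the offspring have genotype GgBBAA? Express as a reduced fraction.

GGBbAA gametes: GBA×4, GbA×4
GgBbAa gametes: GBA×1, GBa×1, GbA×1, Gba×1, gBA×1, gBa×1, gbA×1, gba×1
GGBbAA×GgBbAa grid (8·8=64): GGBBAA=4 GGBBAa=4 GGBbAA=8 GGBbAa=8 GGbbAA=4 GGbbAa=4 GgBBAA=4 GgBBAa=4 GgBbAA=8 GgBbAa=8 GgbbAA=4 GgbbAa=4
GgBBAA hits 4/64; gcd=4; 4÷4/64÷4 = 1/16

P(GgBBAA) = 1/16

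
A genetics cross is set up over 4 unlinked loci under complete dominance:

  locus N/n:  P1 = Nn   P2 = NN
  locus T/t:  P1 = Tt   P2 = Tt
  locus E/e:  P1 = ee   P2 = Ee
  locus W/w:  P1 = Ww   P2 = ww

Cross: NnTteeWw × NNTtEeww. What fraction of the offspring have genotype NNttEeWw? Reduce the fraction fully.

NnTteeWw gametes: NTeW×2, NTew×2, NteW×2, Ntew×2, nTeW×2, nTew×2, nteW×2, ntew×2
NNTtEeww gametes: NTEw×4, NTew×4, NtEw×4, Ntew×4
NnTteeWw×NNTtEeww grid (16·16=256): NNTTEeWw=8 NNTTEeww=8 NNTTeeWw=8 NNTTeeww=8 NNTtEeWw=16 NNTtEeww=16 NNTteeWw=16 NNTteeww=16 NNttEeWw=8 NNttEeww=8 NNtteeWw=8 NNtteeww=8 NnTTEeWw=8 NnTTEeww=8 NnTTeeWw=8 NnTTeeww=8 NnTtEeWw=16 NnTtEeww=16 NnTteeWw=16 NnTteeww=16 NnttEeWw=8 NnttEeww=8 NntteeWw=8 Nntteeww=8
NNttEeWw hits 8/256; gcd=8; 8÷8/256÷8 = 1/32

P(NNttEeWw) = 1/32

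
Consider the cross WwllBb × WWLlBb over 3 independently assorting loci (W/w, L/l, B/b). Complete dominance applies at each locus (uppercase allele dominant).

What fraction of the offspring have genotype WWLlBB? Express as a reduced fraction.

WwllBb gametes: WlB×2, Wlb×2, wlB×2, wlb×2
WWLlBb gametes: WLB×2, WLb×2, WlB×2, Wlb×2
WwllBb×WWLlBb grid (8·8=64): WWLlBB=4 WWLlBb=8 WWLlbb=4 WWllBB=4 WWllBb=8 WWllbb=4 WwLlBB=4 WwLlBb=8 WwLlbb=4 WwllBB=4 WwllBb=8 Wwllbb=4
WWLlBB hits 4/64; gcd=4; 4÷4/64÷4 = 1/16

P(WWLlBB) = 1/16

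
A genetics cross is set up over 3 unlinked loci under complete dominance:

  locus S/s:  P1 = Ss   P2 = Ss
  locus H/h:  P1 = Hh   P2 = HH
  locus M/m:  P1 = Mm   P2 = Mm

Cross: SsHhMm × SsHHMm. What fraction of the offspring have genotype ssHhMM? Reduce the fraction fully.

SsHhMm gametes: SHM×1, SHm×1, ShM×1, Shm×1, sHM×1, sHm×1, shM×1, shm×1
SsHHMm gametes: SHM×2, SHm×2, sHM×2, sHm×2
SsHhMm×SsHHMm grid (8·8=64): SSHHMM=2 SSHHMm=4 SSHHmm=2 SSHhMM=2 SSHhMm=4 SSHhmm=2 SsHHMM=4 SsHHMm=8 SsHHmm=4 SsHhMM=4 SsHhMm=8 SsHhmm=4 ssHHMM=2 ssHHMm=4 ssHHmm=2 ssHhMM=2 ssHhMm=4 ssHhmm=2
ssHhMM hits 2/64; gcd=2; 2÷2/64÷2 = 1/32

P(ssHhMM) = 1/32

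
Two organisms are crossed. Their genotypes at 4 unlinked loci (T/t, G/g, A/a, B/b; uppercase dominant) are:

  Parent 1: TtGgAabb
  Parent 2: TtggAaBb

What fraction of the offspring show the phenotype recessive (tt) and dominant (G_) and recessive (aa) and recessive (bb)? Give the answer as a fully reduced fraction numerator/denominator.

TtGgAabb gametes: TGAb×2, TGab×2, TgAb×2, Tgab×2, tGAb×2, tGab×2, tgAb×2, tgab×2
TtggAaBb gametes: TgAB×2, TgAb×2, TgaB×2, Tgab×2, tgAB×2, tgAb×2, tgaB×2, tgab×2
TtGgAabb×TtggAaBb grid (16·16=256): TTGgAABb=4 TTGgAAbb=4 TTGgAaBb=8 TTGgAabb=8 TTGgaaBb=4 TTGgaabb=4 TTggAABb=4 TTggAAbb=4 TTggAaBb=8 TTggAabb=8 TTggaaBb=4 TTggaabb=4 TtGgAABb=8 TtGgAAbb=8 TtGgAaBb=16 TtGgAabb=16 TtGgaaBb=8 TtGgaabb=8 TtggAABb=8 TtggAAbb=8 TtggAaBb=16 TtggAabb=16 TtggaaBb=8 Ttggaabb=8 ttGgAABb=4 ttGgAAbb=4 ttGgAaBb=8 ttGgAabb=8 ttGgaaBb=4 ttGgaabb=4 ttggAABb=4 ttggAAbb=4 ttggAaBb=8 ttggAabb=8 ttggaaBb=4 ttggaabb=4
tt G_ aa bb hits 4/256; gcd=4; 4÷4/256÷4 = 1/64

P(tt G_ aa bb) = 1/64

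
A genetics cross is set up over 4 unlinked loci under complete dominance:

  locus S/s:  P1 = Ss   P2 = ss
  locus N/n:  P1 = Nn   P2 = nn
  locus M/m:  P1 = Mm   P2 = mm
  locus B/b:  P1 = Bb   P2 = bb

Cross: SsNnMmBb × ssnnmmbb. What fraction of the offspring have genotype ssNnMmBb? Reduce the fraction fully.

SsNnMmBb gametes: SNMB×1, SNMb×1, SNmB×1, SNmb×1, SnMB×1, SnMb×1, SnmB×1, Snmb×1, sNMB×1, sNMb×1, sNmB×1, sNmb×1, snMB×1, snMb×1, snmB×1, snmb×1
ssnnmmbb gametes: snmb×16
SsNnMmBb×ssnnmmbb grid (16·16=256): SsNnMmBb=16 SsNnMmbb=16 SsNnmmBb=16 SsNnmmbb=16 SsnnMmBb=16 SsnnMmbb=16 SsnnmmBb=16 Ssnnmmbb=16 ssNnMmBb=16 ssNnMmbb=16 ssNnmmBb=16 ssNnmmbb=16 ssnnMmBb=16 ssnnMmbb=16 ssnnmmBb=16 ssnnmmbb=16
ssNnMmBb hits 16/256; gcd=16; 16÷16/256÷16 = 1/16

P(ssNnMmBb) = 1/16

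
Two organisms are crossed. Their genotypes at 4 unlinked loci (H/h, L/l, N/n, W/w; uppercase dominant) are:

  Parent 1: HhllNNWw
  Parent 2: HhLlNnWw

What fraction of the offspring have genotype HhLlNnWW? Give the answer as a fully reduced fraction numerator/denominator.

HhllNNWw gametes: HlNW×4, HlNw×4, hlNW×4, hlNw×4
HhLlNnWw gametes: HLNW×1, HLNw×1, HLnW×1, HLnw×1, HlNW×1, HlNw×1, HlnW×1, Hlnw×1, hLNW×1, hLNw×1, hLnW×1, hLnw×1, hlNW×1, hlNw×1, hlnW×1, hlnw×1
HhllNNWw×HhLlNnWw grid (16·16=256): HHLlNNWW=4 HHLlNNWw=8 HHLlNNww=4 HHLlNnWW=4 HHLlNnWw=8 HHLlNnww=4 HHllNNWW=4 HHllNNWw=8 HHllNNww=4 HHllNnWW=4 HHllNnWw=8 HHllNnww=4 HhLlNNWW=8 HhLlNNWw=16 HhLlNNww=8 HhLlNnWW=8 HhLlNnWw=16 HhLlNnww=8 HhllNNWW=8 HhllNNWw=16 HhllNNww=8 HhllNnWW=8 HhllNnWw=16 HhllNnww=8 hhLlNNWW=4 hhLlNNWw=8 hhLlNNww=4 hhLlNnWW=4 hhLlNnWw=8 hhLlNnww=4 hhllNNWW=4 hhllNNWw=8 hhllNNww=4 hhllNnWW=4 hhllNnWw=8 hhllNnww=4
HhLlNnWW hits 8/256; gcd=8; 8÷8/256÷8 = 1/32

P(HhLlNnWW) = 1/32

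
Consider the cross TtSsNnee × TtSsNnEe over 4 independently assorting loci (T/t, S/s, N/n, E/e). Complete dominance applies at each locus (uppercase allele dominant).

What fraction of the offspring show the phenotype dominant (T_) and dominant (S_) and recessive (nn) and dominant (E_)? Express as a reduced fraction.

TtSsNnee gametes: TSNe×2, TSne×2, TsNe×2, Tsne×2, tSNe×2, tSne×2, tsNe×2, tsne×2
TtSsNnEe gametes: TSNE×1, TSNe×1, TSnE×1, TSne×1, TsNE×1, TsNe×1, TsnE×1, Tsne×1, tSNE×1, tSNe×1, tSnE×1, tSne×1, tsNE×1, tsNe×1, tsnE×1, tsne×1
TtSsNnee×TtSsNnEe grid (16·16=256): TTSSNNEe=2 TTSSNNee=2 TTSSNnEe=4 TTSSNnee=4 TTSSnnEe=2 TTSSnnee=2 TTSsNNEe=4 TTSsNNee=4 TTSsNnEe=8 TTSsNnee=8 TTSsnnEe=4 TTSsnnee=4 TTssNNEe=2 TTssNNee=2 TTssNnEe=4 TTssNnee=4 TTssnnEe=2 TTssnnee=2 TtSSNNEe=4 TtSSNNee=4 TtSSNnEe=8 TtSSNnee=8 TtSSnnEe=4 TtSSnnee=4 TtSsNNEe=8 TtSsNNee=8 TtSsNnEe=16 TtSsNnee=16 TtSsnnEe=8 TtSsnnee=8 TtssNNEe=4 TtssNNee=4 TtssNnEe=8 TtssNnee=8 TtssnnEe=4 Ttssnnee=4 ttSSNNEe=2 ttSSNNee=2 ttSSNnEe=4 ttSSNnee=4 ttSSnnEe=2 ttSSnnee=2 ttSsNNEe=4 ttSsNNee=4 ttSsNnEe=8 ttSsNnee=8 ttSsnnEe=4 ttSsnnee=4 ttssNNEe=2 ttssNNee=2 ttssNnEe=4 ttssNnee=4 ttssnnEe=2 ttssnnee=2
T_ S_ nn E_ hits 18/256; gcd=2; 18÷2/256÷2 = 9/128

P(T_ S_ nn E_) = 9/128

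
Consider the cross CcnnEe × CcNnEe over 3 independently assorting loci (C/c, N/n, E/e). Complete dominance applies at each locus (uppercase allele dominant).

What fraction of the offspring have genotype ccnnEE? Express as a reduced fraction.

CcnnEe gametes: CnE×2, Cne×2, cnE×2, cne×2
CcNnEe gametes: CNE×1, CNe×1, CnE×1, Cne×1, cNE×1, cNe×1, cnE×1, cne×1
CcnnEe×CcNnEe grid (8·8=64): CCNnEE=2 CCNnEe=4 CCNnee=2 CCnnEE=2 CCnnEe=4 CCnnee=2 CcNnEE=4 CcNnEe=8 CcNnee=4 CcnnEE=4 CcnnEe=8 Ccnnee=4 ccNnEE=2 ccNnEe=4 ccNnee=2 ccnnEE=2 ccnnEe=4 ccnnee=2
ccnnEE hits 2/64; gcd=2; 2÷2/64÷2 = 1/32

P(ccnnEE) = 1/32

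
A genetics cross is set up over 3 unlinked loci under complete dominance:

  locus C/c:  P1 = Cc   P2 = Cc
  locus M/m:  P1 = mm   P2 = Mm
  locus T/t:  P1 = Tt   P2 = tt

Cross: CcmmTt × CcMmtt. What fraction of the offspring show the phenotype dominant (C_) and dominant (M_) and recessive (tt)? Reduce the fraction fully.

CcmmTt gametes: CmT×2, Cmt×2, cmT×2, cmt×2
CcMmtt gametes: CMt×2, Cmt×2, cMt×2, cmt×2
CcmmTt×CcMmtt grid (8·8=64): CCMmTt=4 CCMmtt=4 CCmmTt=4 CCmmtt=4 CcMmTt=8 CcMmtt=8 CcmmTt=8 Ccmmtt=8 ccMmTt=4 ccMmtt=4 ccmmTt=4 ccmmtt=4
C_ M_ tt hits 12/64; gcd=4; 12÷4/64÷4 = 3/16

P(C_ M_ tt) = 3/16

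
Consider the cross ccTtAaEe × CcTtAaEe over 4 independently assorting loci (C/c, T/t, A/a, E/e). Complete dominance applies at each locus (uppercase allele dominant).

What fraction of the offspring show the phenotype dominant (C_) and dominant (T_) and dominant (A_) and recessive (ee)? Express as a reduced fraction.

P(C_ T_ A_ ee) = 9/128

ccTtAaEe gametes: cTAE×2, cTAe×2, cTaE×2, cTae×2, ctAE×2, ctAe×2, ctaE×2, ctae×2
CcTtAaEe gametes: CTAE×1, CTAe×1, CTaE×1, CTae×1, CtAE×1, CtAe×1, CtaE×1, Ctae×1, cTAE×1, cTAe×1, cTaE×1, cTae×1, ctAE×1, ctAe×1, ctaE×1, ctae×1
ccTtAaEe×CcTtAaEe grid (16·16=256): CcTTAAEE=2 CcTTAAEe=4 CcTTAAee=2 CcTTAaEE=4 CcTTAaEe=8 CcTTAaee=4 CcTTaaEE=2 CcTTaaEe=4 CcTTaaee=2 CcTtAAEE=4 CcTtAAEe=8 CcTtAAee=4 CcTtAaEE=8 CcTtAaEe=16 CcTtAaee=8 CcTtaaEE=4 CcTtaaEe=8 CcTtaaee=4 CcttAAEE=2 CcttAAEe=4 CcttAAee=2 CcttAaEE=4 CcttAaEe=8 CcttAaee=4 CcttaaEE=2 CcttaaEe=4 Ccttaaee=2 ccTTAAEE=2 ccTTAAEe=4 ccTTAAee=2 ccTTAaEE=4 ccTTAaEe=8 ccTTAaee=4 ccTTaaEE=2 ccTTaaEe=4 ccTTaaee=2 ccTtAAEE=4 ccTtAAEe=8 ccTtAAee=4 ccTtAaEE=8 ccTtAaEe=16 ccTtAaee=8 ccTtaaEE=4 ccTtaaEe=8 ccTtaaee=4 ccttAAEE=2 ccttAAEe=4 ccttAAee=2 ccttAaEE=4 ccttAaEe=8 ccttAaee=4 ccttaaEE=2 ccttaaEe=4 ccttaaee=2
C_ T_ A_ ee hits 18/256; gcd=2; 18÷2/256÷2 = 9/128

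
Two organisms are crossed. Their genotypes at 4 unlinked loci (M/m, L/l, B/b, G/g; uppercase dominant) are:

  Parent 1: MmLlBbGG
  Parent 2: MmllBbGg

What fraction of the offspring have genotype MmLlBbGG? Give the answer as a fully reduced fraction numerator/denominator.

P(MmLlBbGG) = 1/16

MmLlBbGG gametes: MLBG×2, MLbG×2, MlBG×2, MlbG×2, mLBG×2, mLbG×2, mlBG×2, mlbG×2
MmllBbGg gametes: MlBG×2, MlBg×2, MlbG×2, Mlbg×2, mlBG×2, mlBg×2, mlbG×2, mlbg×2
MmLlBbGG×MmllBbGg grid (16·16=256): MMLlBBGG=4 MMLlBBGg=4 MMLlBbGG=8 MMLlBbGg=8 MMLlbbGG=4 MMLlbbGg=4 MMllBBGG=4 MMllBBGg=4 MMllBbGG=8 MMllBbGg=8 MMllbbGG=4 MMllbbGg=4 MmLlBBGG=8 MmLlBBGg=8 MmLlBbGG=16 MmLlBbGg=16 MmLlbbGG=8 MmLlbbGg=8 MmllBBGG=8 MmllBBGg=8 MmllBbGG=16 MmllBbGg=16 MmllbbGG=8 MmllbbGg=8 mmLlBBGG=4 mmLlBBGg=4 mmLlBbGG=8 mmLlBbGg=8 mmLlbbGG=4 mmLlbbGg=4 mmllBBGG=4 mmllBBGg=4 mmllBbGG=8 mmllBbGg=8 mmllbbGG=4 mmllbbGg=4
MmLlBbGG hits 16/256; gcd=16; 16÷16/256÷16 = 1/16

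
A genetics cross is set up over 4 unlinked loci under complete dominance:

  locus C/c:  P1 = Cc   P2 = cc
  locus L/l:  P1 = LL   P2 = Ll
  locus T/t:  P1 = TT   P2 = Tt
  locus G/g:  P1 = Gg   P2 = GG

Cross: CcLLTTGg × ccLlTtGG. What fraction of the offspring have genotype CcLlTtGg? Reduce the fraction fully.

P(CcLlTtGg) = 1/16

CcLLTTGg gametes: CLTG×4, CLTg×4, cLTG×4, cLTg×4
ccLlTtGG gametes: cLTG×4, cLtG×4, clTG×4, cltG×4
CcLLTTGg×ccLlTtGG grid (16·16=256): CcLLTTGG=16 CcLLTTGg=16 CcLLTtGG=16 CcLLTtGg=16 CcLlTTGG=16 CcLlTTGg=16 CcLlTtGG=16 CcLlTtGg=16 ccLLTTGG=16 ccLLTTGg=16 ccLLTtGG=16 ccLLTtGg=16 ccLlTTGG=16 ccLlTTGg=16 ccLlTtGG=16 ccLlTtGg=16
CcLlTtGg hits 16/256; gcd=16; 16÷16/256÷16 = 1/16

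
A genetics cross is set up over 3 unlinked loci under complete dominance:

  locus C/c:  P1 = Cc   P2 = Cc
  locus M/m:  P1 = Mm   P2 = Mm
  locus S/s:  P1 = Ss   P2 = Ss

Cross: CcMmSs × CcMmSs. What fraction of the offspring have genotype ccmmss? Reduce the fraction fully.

CcMmSs gametes: CMS×1, CMs×1, CmS×1, Cms×1, cMS×1, cMs×1, cmS×1, cms×1
CcMmSs gametes: CMS×1, CMs×1, CmS×1, Cms×1, cMS×1, cMs×1, cmS×1, cms×1
CcMmSs×CcMmSs grid (8·8=64): CCMMSS=1 CCMMSs=2 CCMMss=1 CCMmSS=2 CCMmSs=4 CCMmss=2 CCmmSS=1 CCmmSs=2 CCmmss=1 CcMMSS=2 CcMMSs=4 CcMMss=2 CcMmSS=4 CcMmSs=8 CcMmss=4 CcmmSS=2 CcmmSs=4 Ccmmss=2 ccMMSS=1 ccMMSs=2 ccMMss=1 ccMmSS=2 ccMmSs=4 ccMmss=2 ccmmSS=1 ccmmSs=2 ccmmss=1
ccmmss hits 1/64; gcd=1; 1÷1/64÷1 = 1/64

P(ccmmss) = 1/64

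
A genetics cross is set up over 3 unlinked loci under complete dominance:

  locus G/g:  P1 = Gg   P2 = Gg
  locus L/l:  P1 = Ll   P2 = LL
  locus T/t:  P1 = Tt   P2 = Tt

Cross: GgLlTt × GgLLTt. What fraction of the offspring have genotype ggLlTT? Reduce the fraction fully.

P(ggLlTT) = 1/32

GgLlTt gametes: GLT×1, GLt×1, GlT×1, Glt×1, gLT×1, gLt×1, glT×1, glt×1
GgLLTt gametes: GLT×2, GLt×2, gLT×2, gLt×2
GgLlTt×GgLLTt grid (8·8=64): GGLLTT=2 GGLLTt=4 GGLLtt=2 GGLlTT=2 GGLlTt=4 GGLltt=2 GgLLTT=4 GgLLTt=8 GgLLtt=4 GgLlTT=4 GgLlTt=8 GgLltt=4 ggLLTT=2 ggLLTt=4 ggLLtt=2 ggLlTT=2 ggLlTt=4 ggLltt=2
ggLlTT hits 2/64; gcd=2; 2÷2/64÷2 = 1/32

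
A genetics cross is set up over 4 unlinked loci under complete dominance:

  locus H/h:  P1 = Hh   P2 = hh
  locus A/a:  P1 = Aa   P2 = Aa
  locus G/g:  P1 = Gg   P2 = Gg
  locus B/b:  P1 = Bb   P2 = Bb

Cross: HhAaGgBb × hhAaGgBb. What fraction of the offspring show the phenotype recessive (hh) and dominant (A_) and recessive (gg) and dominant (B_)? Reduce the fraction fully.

P(hh A_ gg B_) = 9/128

HhAaGgBb gametes: HAGB×1, HAGb×1, HAgB×1, HAgb×1, HaGB×1, HaGb×1, HagB×1, Hagb×1, hAGB×1, hAGb×1, hAgB×1, hAgb×1, haGB×1, haGb×1, hagB×1, hagb×1
hhAaGgBb gametes: hAGB×2, hAGb×2, hAgB×2, hAgb×2, haGB×2, haGb×2, hagB×2, hagb×2
HhAaGgBb×hhAaGgBb grid (16·16=256): HhAAGGBB=2 HhAAGGBb=4 HhAAGGbb=2 HhAAGgBB=4 HhAAGgBb=8 HhAAGgbb=4 HhAAggBB=2 HhAAggBb=4 HhAAggbb=2 HhAaGGBB=4 HhAaGGBb=8 HhAaGGbb=4 HhAaGgBB=8 HhAaGgBb=16 HhAaGgbb=8 HhAaggBB=4 HhAaggBb=8 HhAaggbb=4 HhaaGGBB=2 HhaaGGBb=4 HhaaGGbb=2 HhaaGgBB=4 HhaaGgBb=8 HhaaGgbb=4 HhaaggBB=2 HhaaggBb=4 Hhaaggbb=2 hhAAGGBB=2 hhAAGGBb=4 hhAAGGbb=2 hhAAGgBB=4 hhAAGgBb=8 hhAAGgbb=4 hhAAggBB=2 hhAAggBb=4 hhAAggbb=2 hhAaGGBB=4 hhAaGGBb=8 hhAaGGbb=4 hhAaGgBB=8 hhAaGgBb=16 hhAaGgbb=8 hhAaggBB=4 hhAaggBb=8 hhAaggbb=4 hhaaGGBB=2 hhaaGGBb=4 hhaaGGbb=2 hhaaGgBB=4 hhaaGgBb=8 hhaaGgbb=4 hhaaggBB=2 hhaaggBb=4 hhaaggbb=2
hh A_ gg B_ hits 18/256; gcd=2; 18÷2/256÷2 = 9/128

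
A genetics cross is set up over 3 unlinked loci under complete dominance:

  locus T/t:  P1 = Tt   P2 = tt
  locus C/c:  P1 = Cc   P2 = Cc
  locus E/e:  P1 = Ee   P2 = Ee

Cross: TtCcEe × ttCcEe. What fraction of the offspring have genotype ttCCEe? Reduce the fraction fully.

TtCcEe gametes: TCE×1, TCe×1, TcE×1, Tce×1, tCE×1, tCe×1, tcE×1, tce×1
ttCcEe gametes: tCE×2, tCe×2, tcE×2, tce×2
TtCcEe×ttCcEe grid (8·8=64): TtCCEE=2 TtCCEe=4 TtCCee=2 TtCcEE=4 TtCcEe=8 TtCcee=4 TtccEE=2 TtccEe=4 Ttccee=2 ttCCEE=2 ttCCEe=4 ttCCee=2 ttCcEE=4 ttCcEe=8 ttCcee=4 ttccEE=2 ttccEe=4 ttccee=2
ttCCEe hits 4/64; gcd=4; 4÷4/64÷4 = 1/16

P(ttCCEe) = 1/16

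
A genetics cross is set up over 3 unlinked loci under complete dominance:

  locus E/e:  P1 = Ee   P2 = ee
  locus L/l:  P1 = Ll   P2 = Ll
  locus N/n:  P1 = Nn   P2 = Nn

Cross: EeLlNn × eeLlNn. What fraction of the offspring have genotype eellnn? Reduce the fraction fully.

EeLlNn gametes: ELN×1, ELn×1, ElN×1, Eln×1, eLN×1, eLn×1, elN×1, eln×1
eeLlNn gametes: eLN×2, eLn×2, elN×2, eln×2
EeLlNn×eeLlNn grid (8·8=64): EeLLNN=2 EeLLNn=4 EeLLnn=2 EeLlNN=4 EeLlNn=8 EeLlnn=4 EellNN=2 EellNn=4 Eellnn=2 eeLLNN=2 eeLLNn=4 eeLLnn=2 eeLlNN=4 eeLlNn=8 eeLlnn=4 eellNN=2 eellNn=4 eellnn=2
eellnn hits 2/64; gcd=2; 2÷2/64÷2 = 1/32

P(eellnn) = 1/32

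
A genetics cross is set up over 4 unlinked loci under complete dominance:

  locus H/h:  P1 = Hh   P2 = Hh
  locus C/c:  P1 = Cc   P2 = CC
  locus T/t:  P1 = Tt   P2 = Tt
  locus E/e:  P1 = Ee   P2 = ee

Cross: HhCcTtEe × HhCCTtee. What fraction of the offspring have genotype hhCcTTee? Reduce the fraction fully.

HhCcTtEe gametes: HCTE×1, HCTe×1, HCtE×1, HCte×1, HcTE×1, HcTe×1, HctE×1, Hcte×1, hCTE×1, hCTe×1, hCtE×1, hCte×1, hcTE×1, hcTe×1, hctE×1, hcte×1
HhCCTtee gametes: HCTe×4, HCte×4, hCTe×4, hCte×4
HhCcTtEe×HhCCTtee grid (16·16=256): HHCCTTEe=4 HHCCTTee=4 HHCCTtEe=8 HHCCTtee=8 HHCCttEe=4 HHCCttee=4 HHCcTTEe=4 HHCcTTee=4 HHCcTtEe=8 HHCcTtee=8 HHCcttEe=4 HHCcttee=4 HhCCTTEe=8 HhCCTTee=8 HhCCTtEe=16 HhCCTtee=16 HhCCttEe=8 HhCCttee=8 HhCcTTEe=8 HhCcTTee=8 HhCcTtEe=16 HhCcTtee=16 HhCcttEe=8 HhCcttee=8 hhCCTTEe=4 hhCCTTee=4 hhCCTtEe=8 hhCCTtee=8 hhCCttEe=4 hhCCttee=4 hhCcTTEe=4 hhCcTTee=4 hhCcTtEe=8 hhCcTtee=8 hhCcttEe=4 hhCcttee=4
hhCcTTee hits 4/256; gcd=4; 4÷4/256÷4 = 1/64

P(hhCcTTee) = 1/64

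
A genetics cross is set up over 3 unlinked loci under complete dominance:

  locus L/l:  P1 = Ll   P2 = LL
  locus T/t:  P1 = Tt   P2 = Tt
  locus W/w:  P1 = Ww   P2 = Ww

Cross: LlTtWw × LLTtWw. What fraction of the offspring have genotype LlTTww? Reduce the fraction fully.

LlTtWw gametes: LTW×1, LTw×1, LtW×1, Ltw×1, lTW×1, lTw×1, ltW×1, ltw×1
LLTtWw gametes: LTW×2, LTw×2, LtW×2, Ltw×2
LlTtWw×LLTtWw grid (8·8=64): LLTTWW=2 LLTTWw=4 LLTTww=2 LLTtWW=4 LLTtWw=8 LLTtww=4 LLttWW=2 LLttWw=4 LLttww=2 LlTTWW=2 LlTTWw=4 LlTTww=2 LlTtWW=4 LlTtWw=8 LlTtww=4 LlttWW=2 LlttWw=4 Llttww=2
LlTTww hits 2/64; gcd=2; 2÷2/64÷2 = 1/32

P(LlTTww) = 1/32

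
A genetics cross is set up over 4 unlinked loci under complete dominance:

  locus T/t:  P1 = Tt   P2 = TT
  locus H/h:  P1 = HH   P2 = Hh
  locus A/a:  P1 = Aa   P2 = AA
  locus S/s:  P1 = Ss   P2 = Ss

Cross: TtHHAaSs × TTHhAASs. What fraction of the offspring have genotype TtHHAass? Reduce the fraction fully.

P(TtHHAass) = 1/32

TtHHAaSs gametes: THAS×2, THAs×2, THaS×2, THas×2, tHAS×2, tHAs×2, tHaS×2, tHas×2
TTHhAASs gametes: THAS×4, THAs×4, ThAS×4, ThAs×4
TtHHAaSs×TTHhAASs grid (16·16=256): TTHHAASS=8 TTHHAASs=16 TTHHAAss=8 TTHHAaSS=8 TTHHAaSs=16 TTHHAass=8 TTHhAASS=8 TTHhAASs=16 TTHhAAss=8 TTHhAaSS=8 TTHhAaSs=16 TTHhAass=8 TtHHAASS=8 TtHHAASs=16 TtHHAAss=8 TtHHAaSS=8 TtHHAaSs=16 TtHHAass=8 TtHhAASS=8 TtHhAASs=16 TtHhAAss=8 TtHhAaSS=8 TtHhAaSs=16 TtHhAass=8
TtHHAass hits 8/256; gcd=8; 8÷8/256÷8 = 1/32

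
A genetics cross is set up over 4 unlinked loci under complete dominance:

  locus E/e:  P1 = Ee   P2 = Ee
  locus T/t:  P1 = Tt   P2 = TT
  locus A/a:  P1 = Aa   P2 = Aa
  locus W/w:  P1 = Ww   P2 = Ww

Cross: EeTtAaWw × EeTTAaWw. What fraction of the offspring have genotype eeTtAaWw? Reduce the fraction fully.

EeTtAaWw gametes: ETAW×1, ETAw×1, ETaW×1, ETaw×1, EtAW×1, EtAw×1, EtaW×1, Etaw×1, eTAW×1, eTAw×1, eTaW×1, eTaw×1, etAW×1, etAw×1, etaW×1, etaw×1
EeTTAaWw gametes: ETAW×2, ETAw×2, ETaW×2, ETaw×2, eTAW×2, eTAw×2, eTaW×2, eTaw×2
EeTtAaWw×EeTTAaWw grid (16·16=256): EETTAAWW=2 EETTAAWw=4 EETTAAww=2 EETTAaWW=4 EETTAaWw=8 EETTAaww=4 EETTaaWW=2 EETTaaWw=4 EETTaaww=2 EETtAAWW=2 EETtAAWw=4 EETtAAww=2 EETtAaWW=4 EETtAaWw=8 EETtAaww=4 EETtaaWW=2 EETtaaWw=4 EETtaaww=2 EeTTAAWW=4 EeTTAAWw=8 EeTTAAww=4 EeTTAaWW=8 EeTTAaWw=16 EeTTAaww=8 EeTTaaWW=4 EeTTaaWw=8 EeTTaaww=4 EeTtAAWW=4 EeTtAAWw=8 EeTtAAww=4 EeTtAaWW=8 EeTtAaWw=16 EeTtAaww=8 EeTtaaWW=4 EeTtaaWw=8 EeTtaaww=4 eeTTAAWW=2 eeTTAAWw=4 eeTTAAww=2 eeTTAaWW=4 eeTTAaWw=8 eeTTAaww=4 eeTTaaWW=2 eeTTaaWw=4 eeTTaaww=2 eeTtAAWW=2 eeTtAAWw=4 eeTtAAww=2 eeTtAaWW=4 eeTtAaWw=8 eeTtAaww=4 eeTtaaWW=2 eeTtaaWw=4 eeTtaaww=2
eeTtAaWw hits 8/256; gcd=8; 8÷8/256÷8 = 1/32

P(eeTtAaWw) = 1/32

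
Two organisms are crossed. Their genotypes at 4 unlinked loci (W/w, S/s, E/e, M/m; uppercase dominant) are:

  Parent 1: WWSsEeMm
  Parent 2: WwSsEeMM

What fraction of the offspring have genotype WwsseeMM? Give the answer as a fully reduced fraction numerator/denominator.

P(WwsseeMM) = 1/64

WWSsEeMm gametes: WSEM×2, WSEm×2, WSeM×2, WSem×2, WsEM×2, WsEm×2, WseM×2, Wsem×2
WwSsEeMM gametes: WSEM×2, WSeM×2, WsEM×2, WseM×2, wSEM×2, wSeM×2, wsEM×2, wseM×2
WWSsEeMm×WwSsEeMM grid (16·16=256): WWSSEEMM=4 WWSSEEMm=4 WWSSEeMM=8 WWSSEeMm=8 WWSSeeMM=4 WWSSeeMm=4 WWSsEEMM=8 WWSsEEMm=8 WWSsEeMM=16 WWSsEeMm=16 WWSseeMM=8 WWSseeMm=8 WWssEEMM=4 WWssEEMm=4 WWssEeMM=8 WWssEeMm=8 WWsseeMM=4 WWsseeMm=4 WwSSEEMM=4 WwSSEEMm=4 WwSSEeMM=8 WwSSEeMm=8 WwSSeeMM=4 WwSSeeMm=4 WwSsEEMM=8 WwSsEEMm=8 WwSsEeMM=16 WwSsEeMm=16 WwSseeMM=8 WwSseeMm=8 WwssEEMM=4 WwssEEMm=4 WwssEeMM=8 WwssEeMm=8 WwsseeMM=4 WwsseeMm=4
WwsseeMM hits 4/256; gcd=4; 4÷4/256÷4 = 1/64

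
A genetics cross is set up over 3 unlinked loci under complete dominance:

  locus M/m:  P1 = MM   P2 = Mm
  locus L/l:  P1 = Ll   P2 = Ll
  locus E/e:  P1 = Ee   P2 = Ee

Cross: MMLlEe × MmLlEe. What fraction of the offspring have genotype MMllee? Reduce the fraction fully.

P(MMllee) = 1/32

MMLlEe gametes: MLE×2, MLe×2, MlE×2, Mle×2
MmLlEe gametes: MLE×1, MLe×1, MlE×1, Mle×1, mLE×1, mLe×1, mlE×1, mle×1
MMLlEe×MmLlEe grid (8·8=64): MMLLEE=2 MMLLEe=4 MMLLee=2 MMLlEE=4 MMLlEe=8 MMLlee=4 MMllEE=2 MMllEe=4 MMllee=2 MmLLEE=2 MmLLEe=4 MmLLee=2 MmLlEE=4 MmLlEe=8 MmLlee=4 MmllEE=2 MmllEe=4 Mmllee=2
MMllee hits 2/64; gcd=2; 2÷2/64÷2 = 1/32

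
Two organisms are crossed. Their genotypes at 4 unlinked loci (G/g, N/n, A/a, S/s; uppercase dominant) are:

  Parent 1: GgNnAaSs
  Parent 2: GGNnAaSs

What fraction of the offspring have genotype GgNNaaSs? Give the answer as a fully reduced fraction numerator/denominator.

GgNnAaSs gametes: GNAS×1, GNAs×1, GNaS×1, GNas×1, GnAS×1, GnAs×1, GnaS×1, Gnas×1, gNAS×1, gNAs×1, gNaS×1, gNas×1, gnAS×1, gnAs×1, gnaS×1, gnas×1
GGNnAaSs gametes: GNAS×2, GNAs×2, GNaS×2, GNas×2, GnAS×2, GnAs×2, GnaS×2, Gnas×2
GgNnAaSs×GGNnAaSs grid (16·16=256): GGNNAASS=2 GGNNAASs=4 GGNNAAss=2 GGNNAaSS=4 GGNNAaSs=8 GGNNAass=4 GGNNaaSS=2 GGNNaaSs=4 GGNNaass=2 GGNnAASS=4 GGNnAASs=8 GGNnAAss=4 GGNnAaSS=8 GGNnAaSs=16 GGNnAass=8 GGNnaaSS=4 GGNnaaSs=8 GGNnaass=4 GGnnAASS=2 GGnnAASs=4 GGnnAAss=2 GGnnAaSS=4 GGnnAaSs=8 GGnnAass=4 GGnnaaSS=2 GGnnaaSs=4 GGnnaass=2 GgNNAASS=2 GgNNAASs=4 GgNNAAss=2 GgNNAaSS=4 GgNNAaSs=8 GgNNAass=4 GgNNaaSS=2 GgNNaaSs=4 GgNNaass=2 GgNnAASS=4 GgNnAASs=8 GgNnAAss=4 GgNnAaSS=8 GgNnAaSs=16 GgNnAass=8 GgNnaaSS=4 GgNnaaSs=8 GgNnaass=4 GgnnAASS=2 GgnnAASs=4 GgnnAAss=2 GgnnAaSS=4 GgnnAaSs=8 GgnnAass=4 GgnnaaSS=2 GgnnaaSs=4 Ggnnaass=2
GgNNaaSs hits 4/256; gcd=4; 4÷4/256÷4 = 1/64

P(GgNNaaSs) = 1/64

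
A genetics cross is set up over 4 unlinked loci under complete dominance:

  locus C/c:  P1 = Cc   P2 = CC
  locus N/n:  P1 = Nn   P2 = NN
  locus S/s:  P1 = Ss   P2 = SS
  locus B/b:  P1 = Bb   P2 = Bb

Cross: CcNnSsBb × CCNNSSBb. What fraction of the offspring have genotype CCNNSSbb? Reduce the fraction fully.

CcNnSsBb gametes: CNSB×1, CNSb×1, CNsB×1, CNsb×1, CnSB×1, CnSb×1, CnsB×1, Cnsb×1, cNSB×1, cNSb×1, cNsB×1, cNsb×1, cnSB×1, cnSb×1, cnsB×1, cnsb×1
CCNNSSBb gametes: CNSB×8, CNSb×8
CcNnSsBb×CCNNSSBb grid (16·16=256): CCNNSSBB=8 CCNNSSBb=16 CCNNSSbb=8 CCNNSsBB=8 CCNNSsBb=16 CCNNSsbb=8 CCNnSSBB=8 CCNnSSBb=16 CCNnSSbb=8 CCNnSsBB=8 CCNnSsBb=16 CCNnSsbb=8 CcNNSSBB=8 CcNNSSBb=16 CcNNSSbb=8 CcNNSsBB=8 CcNNSsBb=16 CcNNSsbb=8 CcNnSSBB=8 CcNnSSBb=16 CcNnSSbb=8 CcNnSsBB=8 CcNnSsBb=16 CcNnSsbb=8
CCNNSSbb hits 8/256; gcd=8; 8÷8/256÷8 = 1/32

P(CCNNSSbb) = 1/32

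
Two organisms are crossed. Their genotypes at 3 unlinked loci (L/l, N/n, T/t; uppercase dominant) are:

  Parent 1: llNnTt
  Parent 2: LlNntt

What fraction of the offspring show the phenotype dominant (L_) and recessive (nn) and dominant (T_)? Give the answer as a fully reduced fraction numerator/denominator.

P(L_ nn T_) = 1/16

llNnTt gametes: lNT×2, lNt×2, lnT×2, lnt×2
LlNntt gametes: LNt×2, Lnt×2, lNt×2, lnt×2
llNnTt×LlNntt grid (8·8=64): LlNNTt=4 LlNNtt=4 LlNnTt=8 LlNntt=8 LlnnTt=4 Llnntt=4 llNNTt=4 llNNtt=4 llNnTt=8 llNntt=8 llnnTt=4 llnntt=4
L_ nn T_ hits 4/64; gcd=4; 4÷4/64÷4 = 1/16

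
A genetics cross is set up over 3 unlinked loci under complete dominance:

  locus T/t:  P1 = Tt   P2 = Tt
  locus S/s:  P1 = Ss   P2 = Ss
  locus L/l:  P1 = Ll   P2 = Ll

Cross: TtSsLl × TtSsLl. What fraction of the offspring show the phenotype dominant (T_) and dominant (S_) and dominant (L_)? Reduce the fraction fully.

P(T_ S_ L_) = 27/64

TtSsLl gametes: TSL×1, TSl×1, TsL×1, Tsl×1, tSL×1, tSl×1, tsL×1, tsl×1
TtSsLl gametes: TSL×1, TSl×1, TsL×1, Tsl×1, tSL×1, tSl×1, tsL×1, tsl×1
TtSsLl×TtSsLl grid (8·8=64): TTSSLL=1 TTSSLl=2 TTSSll=1 TTSsLL=2 TTSsLl=4 TTSsll=2 TTssLL=1 TTssLl=2 TTssll=1 TtSSLL=2 TtSSLl=4 TtSSll=2 TtSsLL=4 TtSsLl=8 TtSsll=4 TtssLL=2 TtssLl=4 Ttssll=2 ttSSLL=1 ttSSLl=2 ttSSll=1 ttSsLL=2 ttSsLl=4 ttSsll=2 ttssLL=1 ttssLl=2 ttssll=1
T_ S_ L_ hits 27/64; gcd=1; 27÷1/64÷1 = 27/64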